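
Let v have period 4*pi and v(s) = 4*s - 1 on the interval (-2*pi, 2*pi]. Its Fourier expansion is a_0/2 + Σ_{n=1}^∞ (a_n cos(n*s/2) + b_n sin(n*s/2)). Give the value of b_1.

b_1 = (1/(2*pi)) ∫_{-2*pi}^{2*pi} v(s) sin(s/2) ds.
Integrating by parts (boundary term plus one more integral), an antiderivative of (4*s - 1) sin(s/2) is -8*s*cos(s/2) + 16*sin(s/2) + 2*cos(s/2); evaluating from -2*pi to 2*pi: ∫_{-2*pi}^{2*pi} (4*s - 1) sin(s/2) ds = (-2 + 16*pi) - (-16*pi - 2) = 32*pi.
Hence b_1 = (1/(2*pi))·(32*pi) = 16.

16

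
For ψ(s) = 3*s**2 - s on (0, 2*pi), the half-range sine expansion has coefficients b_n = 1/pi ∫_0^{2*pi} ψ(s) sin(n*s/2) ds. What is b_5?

4*(-25*pi - 24 + 150*pi**2)/(125*pi)

b_5 = 1/pi ∫_0^{2*pi} (3*s**2 - s) sin(5*s/2) ds.
Integrating by parts twice (tabular method), an antiderivative of (3*s**2 - s) sin(5*s/2) is -6*s**2*cos(5*s/2)/5 + 24*s*sin(5*s/2)/25 + 2*s*cos(5*s/2)/5 - 4*sin(5*s/2)/25 + 48*cos(5*s/2)/125; evaluating from 0 to 2*pi: ∫_{0}^{2*pi} (3*s**2 - s) sin(5*s/2) ds = (-4*pi/5 - 48/125 + 24*pi**2/5) - (48/125) = -4*pi/5 - 96/125 + 24*pi**2/5.
Hence b_5 = (1/pi)·(-4*pi/5 - 96/125 + 24*pi**2/5) = 4*(-25*pi - 24 + 150*pi**2)/(125*pi).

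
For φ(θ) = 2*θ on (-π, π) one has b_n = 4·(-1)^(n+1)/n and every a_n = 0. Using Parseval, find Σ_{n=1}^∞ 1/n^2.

Parseval: Σ b_n^2 = (1/π) ∫_{-π}^{π} φ(θ)^2 dθ = 8*pi**2/3.
Σ b_n^2 = Σ 16/n^2, so Σ 1/n^2 = (8*pi**2/3)/16 = pi**2/6.

pi**2/6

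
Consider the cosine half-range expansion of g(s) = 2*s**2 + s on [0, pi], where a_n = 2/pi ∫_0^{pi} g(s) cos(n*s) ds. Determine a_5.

4*(-2*pi - 1)/(25*pi)

a_5 = 2/pi ∫_0^{pi} (2*s**2 + s) cos(5*s) ds.
Integrating by parts twice (tabular method), an antiderivative of (2*s**2 + s) cos(5*s) is 2*s**2*sin(5*s)/5 + s*sin(5*s)/5 + 4*s*cos(5*s)/25 - 4*sin(5*s)/125 + cos(5*s)/25; evaluating from 0 to pi: ∫_{0}^{pi} (2*s**2 + s) cos(5*s) ds = (-4*pi/25 - 1/25) - (1/25) = -4*pi/25 - 2/25.
Hence a_5 = (2/pi)·(-4*pi/25 - 2/25) = 4*(-2*pi - 1)/(25*pi).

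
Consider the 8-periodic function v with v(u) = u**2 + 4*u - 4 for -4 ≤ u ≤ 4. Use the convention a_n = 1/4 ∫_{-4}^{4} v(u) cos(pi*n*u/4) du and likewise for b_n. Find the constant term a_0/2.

a_0 = 1/4 ∫_{-4}^{4} v(u) du = 1/4 · (32/3) = 8/3.
So the constant term a_0/2 = 4/3.

4/3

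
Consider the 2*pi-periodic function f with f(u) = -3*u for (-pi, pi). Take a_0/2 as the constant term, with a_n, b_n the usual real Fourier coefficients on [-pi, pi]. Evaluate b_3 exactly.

-2

b_3 = 1/pi ∫_{-pi}^{pi} f(u) sin(3*u) du.
f is odd and sin(3*u) is odd, so the integrand is even and b_3 = 2/pi ∫_0^{pi} f(u) sin(3*u) du.
Integrating by parts (boundary term plus one more integral), an antiderivative of (-3*u) sin(3*u) is u*cos(3*u) - sin(3*u)/3; evaluating from 0 to pi: ∫_{0}^{pi} (-3*u) sin(3*u) du = (-pi) - (0) = -pi.
Hence b_3 = (2/pi)·(-pi) = -2.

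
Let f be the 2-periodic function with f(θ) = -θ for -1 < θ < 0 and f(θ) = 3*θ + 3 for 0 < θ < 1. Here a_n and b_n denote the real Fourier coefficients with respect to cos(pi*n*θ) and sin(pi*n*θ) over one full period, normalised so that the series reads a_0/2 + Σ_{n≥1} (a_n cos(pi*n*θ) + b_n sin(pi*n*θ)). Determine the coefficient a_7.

-8/(49*pi**2)

a_7 = ∫_{-1}^{1} f(θ) cos(7*pi*θ) dθ.
Split the integral at the breakpoints.
Integrating by parts (boundary term plus one more integral), an antiderivative of (-θ) cos(7*pi*θ) is -θ*sin(7*pi*θ)/(7*pi) - cos(7*pi*θ)/(49*pi**2); evaluating from -1 to 0: ∫_{-1}^{0} (-θ) cos(7*pi*θ) dθ = (-1/(49*pi**2)) - (1/(49*pi**2)) = -2/(49*pi**2).
Integrating by parts (boundary term plus one more integral), an antiderivative of (3*θ + 3) cos(7*pi*θ) is 3*θ*sin(7*pi*θ)/(7*pi) + 3*sin(7*pi*θ)/(7*pi) + 3*cos(7*pi*θ)/(49*pi**2); evaluating from 0 to 1: ∫_{0}^{1} (3*θ + 3) cos(7*pi*θ) dθ = (-3/(49*pi**2)) - (3/(49*pi**2)) = -6/(49*pi**2).
Summing the pieces gives a_7 = -8/(49*pi**2).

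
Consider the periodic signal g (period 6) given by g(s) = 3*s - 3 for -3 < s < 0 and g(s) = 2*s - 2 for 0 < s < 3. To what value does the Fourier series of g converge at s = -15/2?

s = -15/2 differs from s = -3/2 by -1 full period(s), and the series is 6-periodic.
g is continuous at s = -3/2 with value -15/2, so the series converges to -15/2 there.

-15/2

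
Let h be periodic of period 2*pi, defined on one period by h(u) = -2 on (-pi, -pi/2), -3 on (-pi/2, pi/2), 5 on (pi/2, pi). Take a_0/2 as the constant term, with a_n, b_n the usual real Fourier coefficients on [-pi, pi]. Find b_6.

b_6 = 1/pi ∫_{-pi}^{pi} h(u) sin(6*u) du.
Split the integral at the breakpoints.
Directly, an antiderivative of (-2) sin(6*u) is cos(6*u)/3; evaluating from -pi to -pi/2: ∫_{-pi}^{-pi/2} (-2) sin(6*u) du = (-1/3) - (1/3) = -2/3.
Directly, an antiderivative of (-3) sin(6*u) is cos(6*u)/2; evaluating from -pi/2 to pi/2: ∫_{-pi/2}^{pi/2} (-3) sin(6*u) du = (-1/2) - (-1/2) = 0.
Directly, an antiderivative of (5) sin(6*u) is -5*cos(6*u)/6; evaluating from pi/2 to pi: ∫_{pi/2}^{pi} (5) sin(6*u) du = (-5/6) - (5/6) = -5/3.
Summing the pieces and multiplying by (1/pi) gives b_6 = -7/(3*pi).

-7/(3*pi)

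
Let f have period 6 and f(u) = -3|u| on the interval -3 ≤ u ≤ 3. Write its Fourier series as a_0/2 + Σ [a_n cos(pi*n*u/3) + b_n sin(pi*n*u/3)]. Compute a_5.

36/(25*pi**2)

a_5 = 1/3 ∫_{-3}^{3} f(u) cos(5*pi*u/3) du.
f is even and cos(5*pi*u/3) is even, so the integrand is even and a_5 = 2/3 ∫_0^{3} f(u) cos(5*pi*u/3) du.
Integrating by parts (boundary term plus one more integral), an antiderivative of (-3*u) cos(5*pi*u/3) is -9*u*sin(5*pi*u/3)/(5*pi) - 27*cos(5*pi*u/3)/(25*pi**2); evaluating from 0 to 3: ∫_{0}^{3} (-3*u) cos(5*pi*u/3) du = (27/(25*pi**2)) - (-27/(25*pi**2)) = 54/(25*pi**2).
Hence a_5 = (2/3)·(54/(25*pi**2)) = 36/(25*pi**2).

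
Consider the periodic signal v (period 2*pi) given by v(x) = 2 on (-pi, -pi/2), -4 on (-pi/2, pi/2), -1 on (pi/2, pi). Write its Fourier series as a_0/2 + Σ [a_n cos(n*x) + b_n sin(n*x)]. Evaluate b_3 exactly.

-1/pi

b_3 = 1/pi ∫_{-pi}^{pi} v(x) sin(3*x) dx.
Split the integral at the breakpoints.
Directly, an antiderivative of (2) sin(3*x) is -2*cos(3*x)/3; evaluating from -pi to -pi/2: ∫_{-pi}^{-pi/2} (2) sin(3*x) dx = (0) - (2/3) = -2/3.
Directly, an antiderivative of (-4) sin(3*x) is 4*cos(3*x)/3; evaluating from -pi/2 to pi/2: ∫_{-pi/2}^{pi/2} (-4) sin(3*x) dx = (0) - (0) = 0.
Directly, an antiderivative of (-1) sin(3*x) is cos(3*x)/3; evaluating from pi/2 to pi: ∫_{pi/2}^{pi} (-1) sin(3*x) dx = (-1/3) - (0) = -1/3.
Summing the pieces and multiplying by (1/pi) gives b_3 = -1/pi.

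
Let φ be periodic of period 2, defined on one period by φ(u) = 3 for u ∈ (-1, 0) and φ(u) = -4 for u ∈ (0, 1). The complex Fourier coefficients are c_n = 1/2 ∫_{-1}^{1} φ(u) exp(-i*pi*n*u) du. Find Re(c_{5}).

Since φ is real-valued, Re(c_{5}) = 1/2 ∫_{-1}^{1} φ(u) cos(5*pi*u) du = a_{5}/2.
Split the integral at the breakpoints.
Directly, an antiderivative of (3) cos(5*pi*u) is 3*sin(5*pi*u)/(5*pi); evaluating from -1 to 0: ∫_{-1}^{0} (3) cos(5*pi*u) du = (0) - (0) = 0.
Directly, an antiderivative of (-4) cos(5*pi*u) is -4*sin(5*pi*u)/(5*pi); evaluating from 0 to 1: ∫_{0}^{1} (-4) cos(5*pi*u) du = (0) - (0) = 0.
So ∫_{-1}^{1} φ(u) cos(5*pi*u) du = 0.
Hence Re(c_{5}) = (1/2)·(0) = 0.

0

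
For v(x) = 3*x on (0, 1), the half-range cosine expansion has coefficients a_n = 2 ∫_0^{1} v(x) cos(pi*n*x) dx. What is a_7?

a_7 = 2 ∫_0^{1} (3*x) cos(7*pi*x) dx.
Integrating by parts (boundary term plus one more integral), an antiderivative of (3*x) cos(7*pi*x) is 3*x*sin(7*pi*x)/(7*pi) + 3*cos(7*pi*x)/(49*pi**2); evaluating from 0 to 1: ∫_{0}^{1} (3*x) cos(7*pi*x) dx = (-3/(49*pi**2)) - (3/(49*pi**2)) = -6/(49*pi**2).
Hence a_7 = 2·(-6/(49*pi**2)) = -12/(49*pi**2).

-12/(49*pi**2)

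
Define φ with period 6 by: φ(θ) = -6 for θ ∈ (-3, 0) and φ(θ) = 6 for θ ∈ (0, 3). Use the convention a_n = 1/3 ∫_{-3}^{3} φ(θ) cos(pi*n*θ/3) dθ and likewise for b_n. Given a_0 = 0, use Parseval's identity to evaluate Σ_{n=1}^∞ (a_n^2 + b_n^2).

72

Parseval: a_0^2/2 + Σ_{n≥1} (a_n^2+b_n^2) = 1/3 ∫_{-3}^{3} φ(θ)^2 dθ = 72.
Subtract a_0^2/2 = 0: Σ (a_n^2+b_n^2) = 72.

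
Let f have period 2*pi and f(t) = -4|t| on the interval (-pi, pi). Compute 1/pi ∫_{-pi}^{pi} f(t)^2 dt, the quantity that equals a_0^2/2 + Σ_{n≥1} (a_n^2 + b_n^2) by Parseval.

1/pi ∫_{-pi}^{pi} f(t)^2 dt = 1/pi · (32*pi**3/3) = 32*pi**2/3.

32*pi**2/3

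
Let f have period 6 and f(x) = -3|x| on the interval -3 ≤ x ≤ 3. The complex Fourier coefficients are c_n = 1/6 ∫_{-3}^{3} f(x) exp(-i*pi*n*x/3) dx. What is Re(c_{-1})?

Since f is real-valued, Re(c_{-1}) = 1/6 ∫_{-3}^{3} f(x) cos(-pi*x/3) dx = a_{1}/2.
f is even and cos(-pi*x/3) is even, so the integrand is even: ∫_{-3}^{3} f(x) cos(-pi*x/3) dx = 2∫_0^{3} f(x) cos(-pi*x/3) dx.
Integrating by parts (boundary term plus one more integral), an antiderivative of (-3*x) cos(-pi*x/3) is -9*x*sin(pi*x/3)/pi - 27*cos(pi*x/3)/pi**2; evaluating from 0 to 3: ∫_{0}^{3} (-3*x) cos(-pi*x/3) dx = (27/pi**2) - (-27/pi**2) = 54/pi**2.
So ∫_{-3}^{3} f(x) cos(-pi*x/3) dx = 108/pi**2.
Hence Re(c_{-1}) = (1/6)·(108/pi**2) = 18/pi**2.

18/pi**2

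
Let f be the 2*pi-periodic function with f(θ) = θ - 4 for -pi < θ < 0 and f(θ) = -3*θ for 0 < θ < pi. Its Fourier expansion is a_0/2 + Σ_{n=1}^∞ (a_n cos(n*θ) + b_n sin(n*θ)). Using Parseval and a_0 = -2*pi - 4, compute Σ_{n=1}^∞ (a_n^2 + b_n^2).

Parseval: a_0^2/2 + Σ_{n≥1} (a_n^2+b_n^2) = 1/pi ∫_{-pi}^{pi} f(θ)^2 dθ = 4*pi + 16 + 10*pi**2/3.
Subtract a_0^2/2 = 2*(2 + pi)**2: Σ (a_n^2+b_n^2) = -4*pi + 8 + 4*pi**2/3.

-4*pi + 8 + 4*pi**2/3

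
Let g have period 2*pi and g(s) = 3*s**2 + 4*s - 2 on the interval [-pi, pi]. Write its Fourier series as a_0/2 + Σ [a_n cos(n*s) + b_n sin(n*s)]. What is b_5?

b_5 = 1/pi ∫_{-pi}^{pi} g(s) sin(5*s) ds.
Integrating by parts twice (tabular method), an antiderivative of (3*s**2 + 4*s - 2) sin(5*s) is -3*s**2*cos(5*s)/5 + 6*s*sin(5*s)/25 - 4*s*cos(5*s)/5 + 4*sin(5*s)/25 + 56*cos(5*s)/125; evaluating from -pi to pi: ∫_{-pi}^{pi} (3*s**2 + 4*s - 2) sin(5*s) ds = (-56/125 + 4*pi/5 + 3*pi**2/5) - (-4*pi/5 - 56/125 + 3*pi**2/5) = 8*pi/5.
Hence b_5 = (1/pi)·(8*pi/5) = 8/5.

8/5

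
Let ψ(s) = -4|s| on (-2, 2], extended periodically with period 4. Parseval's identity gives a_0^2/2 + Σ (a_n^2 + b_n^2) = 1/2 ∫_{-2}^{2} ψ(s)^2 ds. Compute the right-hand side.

1/2 ∫_{-2}^{2} ψ(s)^2 ds = 1/2 · (256/3) = 128/3.

128/3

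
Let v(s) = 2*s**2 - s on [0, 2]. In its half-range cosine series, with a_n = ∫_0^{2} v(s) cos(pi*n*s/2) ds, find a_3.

-8/(3*pi**2)

a_3 = ∫_0^{2} (2*s**2 - s) cos(3*pi*s/2) ds.
Integrating by parts twice (tabular method), an antiderivative of (2*s**2 - s) cos(3*pi*s/2) is 4*s**2*sin(3*pi*s/2)/(3*pi) - 2*s*sin(3*pi*s/2)/(3*pi) + 16*s*cos(3*pi*s/2)/(9*pi**2) - 32*sin(3*pi*s/2)/(27*pi**3) - 4*cos(3*pi*s/2)/(9*pi**2); evaluating from 0 to 2: ∫_{0}^{2} (2*s**2 - s) cos(3*pi*s/2) ds = (-28/(9*pi**2)) - (-4/(9*pi**2)) = -8/(3*pi**2).
Hence a_3 = -8/(3*pi**2).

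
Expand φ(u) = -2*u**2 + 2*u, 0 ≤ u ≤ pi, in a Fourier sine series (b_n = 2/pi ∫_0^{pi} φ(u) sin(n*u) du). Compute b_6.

-2/3 + 2*pi/3

b_6 = 2/pi ∫_0^{pi} (-2*u**2 + 2*u) sin(6*u) du.
Integrating by parts twice (tabular method), an antiderivative of (-2*u**2 + 2*u) sin(6*u) is u**2*cos(6*u)/3 - u*sin(6*u)/9 - u*cos(6*u)/3 + sin(6*u)/18 - cos(6*u)/54; evaluating from 0 to pi: ∫_{0}^{pi} (-2*u**2 + 2*u) sin(6*u) du = (-pi/3 - 1/54 + pi**2/3) - (-1/54) = pi*(-1 + pi)/3.
Hence b_6 = (2/pi)·(pi*(-1 + pi)/3) = -2/3 + 2*pi/3.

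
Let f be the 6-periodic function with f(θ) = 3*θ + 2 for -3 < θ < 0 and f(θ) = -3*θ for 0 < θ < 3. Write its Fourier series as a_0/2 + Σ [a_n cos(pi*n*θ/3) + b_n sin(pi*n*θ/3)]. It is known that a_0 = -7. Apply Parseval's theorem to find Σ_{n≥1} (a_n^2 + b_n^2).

31/2

Parseval: a_0^2/2 + Σ_{n≥1} (a_n^2+b_n^2) = 1/3 ∫_{-3}^{3} f(θ)^2 dθ = 40.
Subtract a_0^2/2 = 49/2: Σ (a_n^2+b_n^2) = 31/2.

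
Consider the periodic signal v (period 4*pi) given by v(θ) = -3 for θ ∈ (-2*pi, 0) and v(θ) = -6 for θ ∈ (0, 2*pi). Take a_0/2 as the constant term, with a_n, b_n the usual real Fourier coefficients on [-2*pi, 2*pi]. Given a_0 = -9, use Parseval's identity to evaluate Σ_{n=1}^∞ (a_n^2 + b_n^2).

9/2

Parseval: a_0^2/2 + Σ_{n≥1} (a_n^2+b_n^2) = (1/(2*pi)) ∫_{-2*pi}^{2*pi} v(θ)^2 dθ = 45.
Subtract a_0^2/2 = 81/2: Σ (a_n^2+b_n^2) = 9/2.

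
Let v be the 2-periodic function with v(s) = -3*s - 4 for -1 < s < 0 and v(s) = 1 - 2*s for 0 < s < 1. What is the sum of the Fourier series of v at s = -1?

-1

v is continuous at s = -1 with value -1, so the series converges to -1 there.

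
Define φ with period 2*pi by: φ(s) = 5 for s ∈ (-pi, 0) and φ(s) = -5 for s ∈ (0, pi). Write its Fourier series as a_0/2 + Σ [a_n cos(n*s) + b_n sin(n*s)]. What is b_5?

-4/pi

b_5 = 1/pi ∫_{-pi}^{pi} φ(s) sin(5*s) ds.
φ is odd and sin(5*s) is odd, so the integrand is even and b_5 = 2/pi ∫_0^{pi} φ(s) sin(5*s) ds.
Directly, an antiderivative of (-5) sin(5*s) is cos(5*s); evaluating from 0 to pi: ∫_{0}^{pi} (-5) sin(5*s) ds = (-1) - (1) = -2.
Hence b_5 = (2/pi)·(-2) = -4/pi.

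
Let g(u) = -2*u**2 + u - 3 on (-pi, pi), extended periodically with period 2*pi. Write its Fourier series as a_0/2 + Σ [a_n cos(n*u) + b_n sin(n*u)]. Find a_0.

-4*pi**2/3 - 6

a_0 = 1/pi ∫_{-pi}^{pi} g(u) du = 1/pi · (-4*pi**3/3 - 6*pi) = -4*pi**2/3 - 6.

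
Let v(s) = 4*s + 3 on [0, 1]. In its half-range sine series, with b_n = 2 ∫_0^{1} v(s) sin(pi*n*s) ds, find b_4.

b_4 = 2 ∫_0^{1} (4*s + 3) sin(4*pi*s) ds.
Integrating by parts (boundary term plus one more integral), an antiderivative of (4*s + 3) sin(4*pi*s) is -s*cos(4*pi*s)/pi + sin(4*pi*s)/(4*pi**2) - 3*cos(4*pi*s)/(4*pi); evaluating from 0 to 1: ∫_{0}^{1} (4*s + 3) sin(4*pi*s) ds = (-7/(4*pi)) - (-3/(4*pi)) = -1/pi.
Hence b_4 = 2·(-1/pi) = -2/pi.

-2/pi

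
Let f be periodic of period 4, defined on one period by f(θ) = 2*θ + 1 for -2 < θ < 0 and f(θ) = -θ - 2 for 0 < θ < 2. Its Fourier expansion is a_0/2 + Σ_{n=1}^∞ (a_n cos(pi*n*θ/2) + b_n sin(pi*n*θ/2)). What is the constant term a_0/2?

a_0 = 1/2 ∫_{-2}^{2} f(θ) dθ = 1/2 · (-8) = -4.
So the constant term a_0/2 = -2.

-2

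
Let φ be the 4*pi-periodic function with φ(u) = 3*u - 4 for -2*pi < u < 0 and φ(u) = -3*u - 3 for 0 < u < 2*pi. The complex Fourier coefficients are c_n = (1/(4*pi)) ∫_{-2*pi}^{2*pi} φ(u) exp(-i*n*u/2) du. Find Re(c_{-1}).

Since φ is real-valued, Re(c_{-1}) = (1/(4*pi)) ∫_{-2*pi}^{2*pi} φ(u) cos(-u/2) du = a_{1}/2.
Split the integral at the breakpoints.
Integrating by parts (boundary term plus one more integral), an antiderivative of (3*u - 4) cos(-u/2) is 6*u*sin(u/2) - 8*sin(u/2) + 12*cos(u/2); evaluating from -2*pi to 0: ∫_{-2*pi}^{0} (3*u - 4) cos(-u/2) du = (12) - (-12) = 24.
Integrating by parts (boundary term plus one more integral), an antiderivative of (-3*u - 3) cos(-u/2) is -6*u*sin(u/2) - 6*sin(u/2) - 12*cos(u/2); evaluating from 0 to 2*pi: ∫_{0}^{2*pi} (-3*u - 3) cos(-u/2) du = (12) - (-12) = 24.
So ∫_{-2*pi}^{2*pi} φ(u) cos(-u/2) du = 48.
Hence Re(c_{-1}) = (1/(4*pi))·(48) = 12/pi.

12/pi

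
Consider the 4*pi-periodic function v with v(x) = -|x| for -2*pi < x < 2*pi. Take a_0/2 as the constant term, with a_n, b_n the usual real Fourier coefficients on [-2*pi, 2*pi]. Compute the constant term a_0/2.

-pi

a_0 = (1/(2*pi)) ∫_{-2*pi}^{2*pi} v(x) dx = (1/(2*pi)) · (-4*pi**2) = -2*pi.
So the constant term a_0/2 = -pi.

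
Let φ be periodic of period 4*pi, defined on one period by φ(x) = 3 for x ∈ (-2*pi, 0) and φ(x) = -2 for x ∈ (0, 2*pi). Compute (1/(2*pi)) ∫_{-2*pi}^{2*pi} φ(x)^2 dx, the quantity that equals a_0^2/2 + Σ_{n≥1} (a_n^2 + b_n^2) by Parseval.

(1/(2*pi)) ∫_{-2*pi}^{2*pi} φ(x)^2 dx = (1/(2*pi)) · (26*pi) = 13.

13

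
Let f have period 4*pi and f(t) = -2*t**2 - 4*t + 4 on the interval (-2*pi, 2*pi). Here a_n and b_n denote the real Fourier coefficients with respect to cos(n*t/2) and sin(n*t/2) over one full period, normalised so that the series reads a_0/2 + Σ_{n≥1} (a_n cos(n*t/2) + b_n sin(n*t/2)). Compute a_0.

a_0 = (1/(2*pi)) ∫_{-2*pi}^{2*pi} f(t) dt = (1/(2*pi)) · (-32*pi**3/3 + 16*pi) = 8 - 16*pi**2/3.

8 - 16*pi**2/3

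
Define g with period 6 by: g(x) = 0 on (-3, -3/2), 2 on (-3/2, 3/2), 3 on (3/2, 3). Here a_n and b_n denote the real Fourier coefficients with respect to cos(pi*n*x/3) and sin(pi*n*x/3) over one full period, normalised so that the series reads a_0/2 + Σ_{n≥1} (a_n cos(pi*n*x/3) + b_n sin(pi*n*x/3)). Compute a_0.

7/2

a_0 = 1/3 ∫_{-3}^{3} g(x) dx = 1/3 · (21/2) = 7/2.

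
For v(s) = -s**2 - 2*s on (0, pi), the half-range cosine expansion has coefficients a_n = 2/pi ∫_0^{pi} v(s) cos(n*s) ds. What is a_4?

a_4 = 2/pi ∫_0^{pi} (-s**2 - 2*s) cos(4*s) ds.
Integrating by parts twice (tabular method), an antiderivative of (-s**2 - 2*s) cos(4*s) is -s**2*sin(4*s)/4 - s*sin(4*s)/2 - s*cos(4*s)/8 + sin(4*s)/32 - cos(4*s)/8; evaluating from 0 to pi: ∫_{0}^{pi} (-s**2 - 2*s) cos(4*s) ds = (-pi/8 - 1/8) - (-1/8) = -pi/8.
Hence a_4 = (2/pi)·(-pi/8) = -1/4.

-1/4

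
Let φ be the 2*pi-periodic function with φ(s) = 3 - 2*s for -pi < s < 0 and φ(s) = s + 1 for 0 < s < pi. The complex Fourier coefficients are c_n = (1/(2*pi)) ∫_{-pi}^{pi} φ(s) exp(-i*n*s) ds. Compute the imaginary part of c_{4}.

Since φ is real-valued, Im(c_{4}) = -(1/(2*pi)) ∫_{-pi}^{pi} φ(s) sin(4*s) ds = -b_{4}/2.
Split the integral at the breakpoints.
Integrating by parts (boundary term plus one more integral), an antiderivative of (3 - 2*s) sin(4*s) is s*cos(4*s)/2 - sin(4*s)/8 - 3*cos(4*s)/4; evaluating from -pi to 0: ∫_{-pi}^{0} (3 - 2*s) sin(4*s) ds = (-3/4) - (-pi/2 - 3/4) = pi/2.
Integrating by parts (boundary term plus one more integral), an antiderivative of (s + 1) sin(4*s) is -s*cos(4*s)/4 + sin(4*s)/16 - cos(4*s)/4; evaluating from 0 to pi: ∫_{0}^{pi} (s + 1) sin(4*s) ds = (-pi/4 - 1/4) - (-1/4) = -pi/4.
So ∫_{-pi}^{pi} φ(s) sin(4*s) ds = pi/4.
Hence Im(c_{4}) = (-1/(2*pi))·(pi/4) = -1/8.

-1/8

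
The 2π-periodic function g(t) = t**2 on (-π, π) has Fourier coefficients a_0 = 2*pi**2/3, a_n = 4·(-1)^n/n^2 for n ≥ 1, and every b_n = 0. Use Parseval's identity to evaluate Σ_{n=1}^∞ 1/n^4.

Parseval: a_0^2/2 + Σ a_n^2 = (1/π) ∫_{-π}^{π} g(t)^2 dt = 2*pi**4/5.
Subtract a_0^2/2 = 2*pi**4/9: Σ a_n^2 = 8*pi**4/45.
Since a_n^2 = 16/n^4, Σ 1/n^4 = pi**4/90.

pi**4/90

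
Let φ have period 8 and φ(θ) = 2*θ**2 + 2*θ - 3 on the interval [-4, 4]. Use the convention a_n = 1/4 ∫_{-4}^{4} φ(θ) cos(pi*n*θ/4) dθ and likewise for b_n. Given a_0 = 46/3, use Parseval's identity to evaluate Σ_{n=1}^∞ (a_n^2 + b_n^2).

10112/45

Parseval: a_0^2/2 + Σ_{n≥1} (a_n^2+b_n^2) = 1/4 ∫_{-4}^{4} φ(θ)^2 dθ = 5134/15.
Subtract a_0^2/2 = 1058/9: Σ (a_n^2+b_n^2) = 10112/45.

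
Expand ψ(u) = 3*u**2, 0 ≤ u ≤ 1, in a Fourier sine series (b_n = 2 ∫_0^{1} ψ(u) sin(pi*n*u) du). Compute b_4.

b_4 = 2 ∫_0^{1} (3*u**2) sin(4*pi*u) du.
Integrating by parts twice (tabular method), an antiderivative of (3*u**2) sin(4*pi*u) is -3*u**2*cos(4*pi*u)/(4*pi) + 3*u*sin(4*pi*u)/(8*pi**2) + 3*cos(4*pi*u)/(32*pi**3); evaluating from 0 to 1: ∫_{0}^{1} (3*u**2) sin(4*pi*u) du = (3*(1 - 8*pi**2)/(32*pi**3)) - (3/(32*pi**3)) = -3/(4*pi).
Hence b_4 = 2·(-3/(4*pi)) = -3/(2*pi).

-3/(2*pi)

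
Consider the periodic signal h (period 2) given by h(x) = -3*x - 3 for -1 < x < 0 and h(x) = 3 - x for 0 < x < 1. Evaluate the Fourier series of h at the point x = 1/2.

5/2

h is continuous at x = 1/2 with value 5/2, so the series converges to 5/2 there.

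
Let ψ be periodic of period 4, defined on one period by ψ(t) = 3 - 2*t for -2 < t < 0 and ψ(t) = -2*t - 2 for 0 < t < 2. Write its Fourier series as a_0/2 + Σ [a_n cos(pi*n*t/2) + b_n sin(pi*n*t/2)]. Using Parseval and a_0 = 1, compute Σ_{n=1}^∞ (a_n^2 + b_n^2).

259/6

Parseval: a_0^2/2 + Σ_{n≥1} (a_n^2+b_n^2) = 1/2 ∫_{-2}^{2} ψ(t)^2 dt = 131/3.
Subtract a_0^2/2 = 1/2: Σ (a_n^2+b_n^2) = 259/6.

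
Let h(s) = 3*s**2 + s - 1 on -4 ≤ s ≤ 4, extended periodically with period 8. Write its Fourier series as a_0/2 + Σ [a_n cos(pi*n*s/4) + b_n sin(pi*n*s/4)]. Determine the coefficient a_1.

a_1 = 1/4 ∫_{-4}^{4} h(s) cos(pi*s/4) ds.
Integrating by parts twice (tabular method), an antiderivative of (3*s**2 + s - 1) cos(pi*s/4) is 12*s**2*sin(pi*s/4)/pi + 4*s*sin(pi*s/4)/pi + 96*s*cos(pi*s/4)/pi**2 - 384*sin(pi*s/4)/pi**3 - 4*sin(pi*s/4)/pi + 16*cos(pi*s/4)/pi**2; evaluating from -4 to 4: ∫_{-4}^{4} (3*s**2 + s - 1) cos(pi*s/4) ds = (-400/pi**2) - (368/pi**2) = -768/pi**2.
Hence a_1 = (1/4)·(-768/pi**2) = -192/pi**2.

-192/pi**2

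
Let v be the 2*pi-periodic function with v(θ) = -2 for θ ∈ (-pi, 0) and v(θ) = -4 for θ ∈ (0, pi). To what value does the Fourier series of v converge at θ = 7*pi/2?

-2

θ = 7*pi/2 differs from θ = -pi/2 by 2 full period(s), and the series is 2*pi-periodic.
v is continuous at θ = -pi/2 with value -2, so the series converges to -2 there.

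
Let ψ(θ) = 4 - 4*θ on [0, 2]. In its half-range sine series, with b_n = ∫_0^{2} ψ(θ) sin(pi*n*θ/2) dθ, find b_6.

8/(3*pi)

b_6 = ∫_0^{2} (4 - 4*θ) sin(3*pi*θ) dθ.
Integrating by parts (boundary term plus one more integral), an antiderivative of (4 - 4*θ) sin(3*pi*θ) is 4*θ*cos(3*pi*θ)/(3*pi) - 4*sin(3*pi*θ)/(9*pi**2) - 4*cos(3*pi*θ)/(3*pi); evaluating from 0 to 2: ∫_{0}^{2} (4 - 4*θ) sin(3*pi*θ) dθ = (4/(3*pi)) - (-4/(3*pi)) = 8/(3*pi).
Hence b_6 = 8/(3*pi).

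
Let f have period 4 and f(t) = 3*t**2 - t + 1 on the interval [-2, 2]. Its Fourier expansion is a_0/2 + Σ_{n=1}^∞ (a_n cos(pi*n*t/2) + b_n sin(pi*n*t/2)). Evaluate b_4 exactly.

b_4 = 1/2 ∫_{-2}^{2} f(t) sin(2*pi*t) dt.
Integrating by parts twice (tabular method), an antiderivative of (3*t**2 - t + 1) sin(2*pi*t) is -3*t**2*cos(2*pi*t)/(2*pi) + 3*t*sin(2*pi*t)/(2*pi**2) + t*cos(2*pi*t)/(2*pi) - sin(2*pi*t)/(4*pi**2) - cos(2*pi*t)/(2*pi) + 3*cos(2*pi*t)/(4*pi**3); evaluating from -2 to 2: ∫_{-2}^{2} (3*t**2 - t + 1) sin(2*pi*t) dt = ((3 - 22*pi**2)/(4*pi**3)) - (3*(1 - 10*pi**2)/(4*pi**3)) = 2/pi.
Hence b_4 = (1/2)·(2/pi) = 1/pi.

1/pi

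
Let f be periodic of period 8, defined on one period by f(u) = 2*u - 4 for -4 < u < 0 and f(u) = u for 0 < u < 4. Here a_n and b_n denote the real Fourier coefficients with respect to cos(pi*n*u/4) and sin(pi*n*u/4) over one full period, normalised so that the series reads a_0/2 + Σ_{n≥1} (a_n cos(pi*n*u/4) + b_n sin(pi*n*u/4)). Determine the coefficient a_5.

a_5 = 1/4 ∫_{-4}^{4} f(u) cos(5*pi*u/4) du.
Split the integral at the breakpoints.
Integrating by parts (boundary term plus one more integral), an antiderivative of (2*u - 4) cos(5*pi*u/4) is 8*u*sin(5*pi*u/4)/(5*pi) - 16*sin(5*pi*u/4)/(5*pi) + 32*cos(5*pi*u/4)/(25*pi**2); evaluating from -4 to 0: ∫_{-4}^{0} (2*u - 4) cos(5*pi*u/4) du = (32/(25*pi**2)) - (-32/(25*pi**2)) = 64/(25*pi**2).
Integrating by parts (boundary term plus one more integral), an antiderivative of (u) cos(5*pi*u/4) is 4*u*sin(5*pi*u/4)/(5*pi) + 16*cos(5*pi*u/4)/(25*pi**2); evaluating from 0 to 4: ∫_{0}^{4} (u) cos(5*pi*u/4) du = (-16/(25*pi**2)) - (16/(25*pi**2)) = -32/(25*pi**2).
Summing the pieces and multiplying by (1/4) gives a_5 = 8/(25*pi**2).

8/(25*pi**2)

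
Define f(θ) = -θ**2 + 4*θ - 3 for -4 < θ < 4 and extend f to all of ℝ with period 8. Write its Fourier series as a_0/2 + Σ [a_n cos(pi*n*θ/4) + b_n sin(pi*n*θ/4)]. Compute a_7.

64/(49*pi**2)

a_7 = 1/4 ∫_{-4}^{4} f(θ) cos(7*pi*θ/4) dθ.
Integrating by parts twice (tabular method), an antiderivative of (-θ**2 + 4*θ - 3) cos(7*pi*θ/4) is -4*θ**2*sin(7*pi*θ/4)/(7*pi) + 16*θ*sin(7*pi*θ/4)/(7*pi) - 32*θ*cos(7*pi*θ/4)/(49*pi**2) - 12*sin(7*pi*θ/4)/(7*pi) + 128*sin(7*pi*θ/4)/(343*pi**3) + 64*cos(7*pi*θ/4)/(49*pi**2); evaluating from -4 to 4: ∫_{-4}^{4} (-θ**2 + 4*θ - 3) cos(7*pi*θ/4) dθ = (64/(49*pi**2)) - (-192/(49*pi**2)) = 256/(49*pi**2).
Hence a_7 = (1/4)·(256/(49*pi**2)) = 64/(49*pi**2).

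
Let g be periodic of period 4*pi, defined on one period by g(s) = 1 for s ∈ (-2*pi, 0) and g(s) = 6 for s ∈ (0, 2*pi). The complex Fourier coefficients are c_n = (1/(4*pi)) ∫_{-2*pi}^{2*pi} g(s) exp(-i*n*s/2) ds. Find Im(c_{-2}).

0

Since g is real-valued, Im(c_{-2}) = -(1/(4*pi)) ∫_{-2*pi}^{2*pi} g(s) sin(-s) ds = b_{2}/2.
Split the integral at the breakpoints.
Directly, an antiderivative of (1) sin(-s) is cos(s); evaluating from -2*pi to 0: ∫_{-2*pi}^{0} (1) sin(-s) ds = (1) - (1) = 0.
Directly, an antiderivative of (6) sin(-s) is 6*cos(s); evaluating from 0 to 2*pi: ∫_{0}^{2*pi} (6) sin(-s) ds = (6) - (6) = 0.
So ∫_{-2*pi}^{2*pi} g(s) sin(-s) ds = 0.
Hence Im(c_{-2}) = (-1/(4*pi))·(0) = 0.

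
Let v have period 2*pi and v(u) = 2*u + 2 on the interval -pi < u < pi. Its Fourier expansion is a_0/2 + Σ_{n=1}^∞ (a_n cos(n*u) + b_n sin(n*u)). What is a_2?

0

a_2 = 1/pi ∫_{-pi}^{pi} v(u) cos(2*u) du.
Integrating by parts (boundary term plus one more integral), an antiderivative of (2*u + 2) cos(2*u) is u*sin(2*u) + sin(2*u) + cos(2*u)/2; evaluating from -pi to pi: ∫_{-pi}^{pi} (2*u + 2) cos(2*u) du = (1/2) - (1/2) = 0.
Hence a_2 = (1/pi)·(0) = 0.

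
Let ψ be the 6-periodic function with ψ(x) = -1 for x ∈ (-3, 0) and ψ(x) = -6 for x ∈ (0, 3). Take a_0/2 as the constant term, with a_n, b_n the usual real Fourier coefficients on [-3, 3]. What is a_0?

a_0 = 1/3 ∫_{-3}^{3} ψ(x) dx = 1/3 · (-21) = -7.

-7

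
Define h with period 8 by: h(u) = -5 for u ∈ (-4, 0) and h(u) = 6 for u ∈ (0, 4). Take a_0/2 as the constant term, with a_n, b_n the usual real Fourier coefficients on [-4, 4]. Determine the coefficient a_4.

a_4 = 1/4 ∫_{-4}^{4} h(u) cos(pi*u) du.
Split the integral at the breakpoints.
Directly, an antiderivative of (-5) cos(pi*u) is -5*sin(pi*u)/pi; evaluating from -4 to 0: ∫_{-4}^{0} (-5) cos(pi*u) du = (0) - (0) = 0.
Directly, an antiderivative of (6) cos(pi*u) is 6*sin(pi*u)/pi; evaluating from 0 to 4: ∫_{0}^{4} (6) cos(pi*u) du = (0) - (0) = 0.
Summing the pieces and multiplying by (1/4) gives a_4 = 0.

0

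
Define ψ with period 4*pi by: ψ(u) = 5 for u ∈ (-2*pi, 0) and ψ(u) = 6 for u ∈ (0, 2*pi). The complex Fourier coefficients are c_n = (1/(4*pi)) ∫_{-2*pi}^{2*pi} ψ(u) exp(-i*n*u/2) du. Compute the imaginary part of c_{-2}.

0

Since ψ is real-valued, Im(c_{-2}) = -(1/(4*pi)) ∫_{-2*pi}^{2*pi} ψ(u) sin(-u) du = b_{2}/2.
Split the integral at the breakpoints.
Directly, an antiderivative of (5) sin(-u) is 5*cos(u); evaluating from -2*pi to 0: ∫_{-2*pi}^{0} (5) sin(-u) du = (5) - (5) = 0.
Directly, an antiderivative of (6) sin(-u) is 6*cos(u); evaluating from 0 to 2*pi: ∫_{0}^{2*pi} (6) sin(-u) du = (6) - (6) = 0.
So ∫_{-2*pi}^{2*pi} ψ(u) sin(-u) du = 0.
Hence Im(c_{-2}) = (-1/(4*pi))·(0) = 0.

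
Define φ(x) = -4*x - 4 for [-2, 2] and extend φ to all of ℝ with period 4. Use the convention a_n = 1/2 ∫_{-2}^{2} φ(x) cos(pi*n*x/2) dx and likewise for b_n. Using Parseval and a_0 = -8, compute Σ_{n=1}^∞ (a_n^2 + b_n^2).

128/3

Parseval: a_0^2/2 + Σ_{n≥1} (a_n^2+b_n^2) = 1/2 ∫_{-2}^{2} φ(x)^2 dx = 224/3.
Subtract a_0^2/2 = 32: Σ (a_n^2+b_n^2) = 128/3.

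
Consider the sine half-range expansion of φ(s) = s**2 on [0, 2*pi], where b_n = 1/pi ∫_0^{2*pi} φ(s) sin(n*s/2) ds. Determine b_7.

8*(-4 + 49*pi**2)/(343*pi)

b_7 = 1/pi ∫_0^{2*pi} (s**2) sin(7*s/2) ds.
Integrating by parts twice (tabular method), an antiderivative of (s**2) sin(7*s/2) is -2*s**2*cos(7*s/2)/7 + 8*s*sin(7*s/2)/49 + 16*cos(7*s/2)/343; evaluating from 0 to 2*pi: ∫_{0}^{2*pi} (s**2) sin(7*s/2) ds = (-16/343 + 8*pi**2/7) - (16/343) = -32/343 + 8*pi**2/7.
Hence b_7 = (1/pi)·(-32/343 + 8*pi**2/7) = 8*(-4 + 49*pi**2)/(343*pi).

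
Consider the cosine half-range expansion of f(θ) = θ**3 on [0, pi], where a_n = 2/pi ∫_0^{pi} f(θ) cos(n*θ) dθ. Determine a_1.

-6*pi + 24/pi

a_1 = 2/pi ∫_0^{pi} (θ**3) cos(θ) dθ.
Integrating by parts three times (tabular method), an antiderivative of (θ**3) cos(θ) is θ**3*sin(θ) + 3*θ**2*cos(θ) - 6*θ*sin(θ) - 6*cos(θ); evaluating from 0 to pi: ∫_{0}^{pi} (θ**3) cos(θ) dθ = (6 - 3*pi**2) - (-6) = 12 - 3*pi**2.
Hence a_1 = (2/pi)·(12 - 3*pi**2) = -6*pi + 24/pi.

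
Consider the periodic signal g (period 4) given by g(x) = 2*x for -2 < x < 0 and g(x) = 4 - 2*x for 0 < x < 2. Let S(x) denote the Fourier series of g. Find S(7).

-2

x = 7 differs from x = -1 by 2 full period(s), and the series is 4-periodic.
g is continuous at x = -1 with value -2, so the series converges to -2 there.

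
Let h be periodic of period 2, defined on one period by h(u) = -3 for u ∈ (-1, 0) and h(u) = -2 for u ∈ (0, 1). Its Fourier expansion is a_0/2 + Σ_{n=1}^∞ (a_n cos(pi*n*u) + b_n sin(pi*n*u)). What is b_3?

b_3 = ∫_{-1}^{1} h(u) sin(3*pi*u) du.
Split the integral at the breakpoints.
Directly, an antiderivative of (-3) sin(3*pi*u) is cos(3*pi*u)/pi; evaluating from -1 to 0: ∫_{-1}^{0} (-3) sin(3*pi*u) du = (1/pi) - (-1/pi) = 2/pi.
Directly, an antiderivative of (-2) sin(3*pi*u) is 2*cos(3*pi*u)/(3*pi); evaluating from 0 to 1: ∫_{0}^{1} (-2) sin(3*pi*u) du = (-2/(3*pi)) - (2/(3*pi)) = -4/(3*pi).
Summing the pieces gives b_3 = 2/(3*pi).

2/(3*pi)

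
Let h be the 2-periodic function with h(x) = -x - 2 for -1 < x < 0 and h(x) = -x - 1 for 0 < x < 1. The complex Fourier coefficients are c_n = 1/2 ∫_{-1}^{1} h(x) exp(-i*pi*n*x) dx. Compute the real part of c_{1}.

Since h is real-valued, Re(c_{1}) = 1/2 ∫_{-1}^{1} h(x) cos(pi*x) dx = a_{1}/2.
Split the integral at the breakpoints.
Integrating by parts (boundary term plus one more integral), an antiderivative of (-x - 2) cos(pi*x) is -x*sin(pi*x)/pi - 2*sin(pi*x)/pi - cos(pi*x)/pi**2; evaluating from -1 to 0: ∫_{-1}^{0} (-x - 2) cos(pi*x) dx = (-1/pi**2) - (pi**(-2)) = -2/pi**2.
Integrating by parts (boundary term plus one more integral), an antiderivative of (-x - 1) cos(pi*x) is -x*sin(pi*x)/pi - sin(pi*x)/pi - cos(pi*x)/pi**2; evaluating from 0 to 1: ∫_{0}^{1} (-x - 1) cos(pi*x) dx = (pi**(-2)) - (-1/pi**2) = 2/pi**2.
So ∫_{-1}^{1} h(x) cos(pi*x) dx = 0.
Hence Re(c_{1}) = (1/2)·(0) = 0.

0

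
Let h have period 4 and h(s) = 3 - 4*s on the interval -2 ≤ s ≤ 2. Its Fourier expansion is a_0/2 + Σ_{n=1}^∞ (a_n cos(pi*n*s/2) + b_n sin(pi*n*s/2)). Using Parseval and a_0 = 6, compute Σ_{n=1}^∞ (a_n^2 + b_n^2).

Parseval: a_0^2/2 + Σ_{n≥1} (a_n^2+b_n^2) = 1/2 ∫_{-2}^{2} h(s)^2 ds = 182/3.
Subtract a_0^2/2 = 18: Σ (a_n^2+b_n^2) = 128/3.

128/3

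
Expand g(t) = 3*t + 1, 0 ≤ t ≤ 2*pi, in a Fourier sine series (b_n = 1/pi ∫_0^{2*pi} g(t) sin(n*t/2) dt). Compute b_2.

-6

b_2 = 1/pi ∫_0^{2*pi} (3*t + 1) sin(t) dt.
Integrating by parts (boundary term plus one more integral), an antiderivative of (3*t + 1) sin(t) is -3*t*cos(t) + 3*sin(t) - cos(t); evaluating from 0 to 2*pi: ∫_{0}^{2*pi} (3*t + 1) sin(t) dt = (-6*pi - 1) - (-1) = -6*pi.
Hence b_2 = (1/pi)·(-6*pi) = -6.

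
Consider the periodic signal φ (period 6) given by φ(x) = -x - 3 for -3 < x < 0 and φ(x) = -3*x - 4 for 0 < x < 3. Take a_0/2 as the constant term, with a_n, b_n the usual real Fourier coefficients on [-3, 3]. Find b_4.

3/pi

b_4 = 1/3 ∫_{-3}^{3} φ(x) sin(4*pi*x/3) dx.
Split the integral at the breakpoints.
Integrating by parts (boundary term plus one more integral), an antiderivative of (-x - 3) sin(4*pi*x/3) is 3*x*cos(4*pi*x/3)/(4*pi) - 9*sin(4*pi*x/3)/(16*pi**2) + 9*cos(4*pi*x/3)/(4*pi); evaluating from -3 to 0: ∫_{-3}^{0} (-x - 3) sin(4*pi*x/3) dx = (9/(4*pi)) - (0) = 9/(4*pi).
Integrating by parts (boundary term plus one more integral), an antiderivative of (-3*x - 4) sin(4*pi*x/3) is 9*x*cos(4*pi*x/3)/(4*pi) - 27*sin(4*pi*x/3)/(16*pi**2) + 3*cos(4*pi*x/3)/pi; evaluating from 0 to 3: ∫_{0}^{3} (-3*x - 4) sin(4*pi*x/3) dx = (39/(4*pi)) - (3/pi) = 27/(4*pi).
Summing the pieces and multiplying by (1/3) gives b_4 = 3/pi.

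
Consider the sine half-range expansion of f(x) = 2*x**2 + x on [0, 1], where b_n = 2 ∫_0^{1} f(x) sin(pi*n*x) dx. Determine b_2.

-3/pi

b_2 = 2 ∫_0^{1} (2*x**2 + x) sin(2*pi*x) dx.
Integrating by parts twice (tabular method), an antiderivative of (2*x**2 + x) sin(2*pi*x) is -x**2*cos(2*pi*x)/pi + x*sin(2*pi*x)/pi**2 - x*cos(2*pi*x)/(2*pi) + sin(2*pi*x)/(4*pi**2) + cos(2*pi*x)/(2*pi**3); evaluating from 0 to 1: ∫_{0}^{1} (2*x**2 + x) sin(2*pi*x) dx = ((1 - 3*pi**2)/(2*pi**3)) - (1/(2*pi**3)) = -3/(2*pi).
Hence b_2 = 2·(-3/(2*pi)) = -3/pi.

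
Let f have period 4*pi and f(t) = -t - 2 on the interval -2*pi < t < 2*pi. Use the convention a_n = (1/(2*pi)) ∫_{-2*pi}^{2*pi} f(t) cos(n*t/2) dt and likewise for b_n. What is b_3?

b_3 = (1/(2*pi)) ∫_{-2*pi}^{2*pi} f(t) sin(3*t/2) dt.
Integrating by parts (boundary term plus one more integral), an antiderivative of (-t - 2) sin(3*t/2) is 2*t*cos(3*t/2)/3 - 4*sin(3*t/2)/9 + 4*cos(3*t/2)/3; evaluating from -2*pi to 2*pi: ∫_{-2*pi}^{2*pi} (-t - 2) sin(3*t/2) dt = (-4*pi/3 - 4/3) - (-4/3 + 4*pi/3) = -8*pi/3.
Hence b_3 = (1/(2*pi))·(-8*pi/3) = -4/3.

-4/3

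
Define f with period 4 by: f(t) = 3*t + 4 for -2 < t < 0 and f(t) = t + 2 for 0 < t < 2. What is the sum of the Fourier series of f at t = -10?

t = -10 differs from t = -2 by -2 full period(s), and the series is 4-periodic.
At t = -2 the one-sided limits are f(-2^-) = 4 and f(-2^+) = -2.
By Dirichlet's theorem the series converges to their average, [(4) + (-2)]/2 = 1.

1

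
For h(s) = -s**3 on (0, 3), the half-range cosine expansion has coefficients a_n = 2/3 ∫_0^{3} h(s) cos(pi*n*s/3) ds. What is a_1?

162*(-4 + pi**2)/pi**4

a_1 = 2/3 ∫_0^{3} (-s**3) cos(pi*s/3) ds.
Integrating by parts three times (tabular method), an antiderivative of (-s**3) cos(pi*s/3) is -3*s**3*sin(pi*s/3)/pi - 27*s**2*cos(pi*s/3)/pi**2 + 162*s*sin(pi*s/3)/pi**3 + 486*cos(pi*s/3)/pi**4; evaluating from 0 to 3: ∫_{0}^{3} (-s**3) cos(pi*s/3) ds = (243*(-2 + pi**2)/pi**4) - (486/pi**4) = 243*(-4 + pi**2)/pi**4.
Hence a_1 = (2/3)·(243*(-4 + pi**2)/pi**4) = 162*(-4 + pi**2)/pi**4.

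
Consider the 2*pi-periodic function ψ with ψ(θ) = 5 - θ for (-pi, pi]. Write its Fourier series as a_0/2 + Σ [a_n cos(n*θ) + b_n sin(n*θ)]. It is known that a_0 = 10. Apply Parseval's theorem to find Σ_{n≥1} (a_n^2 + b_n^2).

2*pi**2/3

Parseval: a_0^2/2 + Σ_{n≥1} (a_n^2+b_n^2) = 1/pi ∫_{-pi}^{pi} ψ(θ)^2 dθ = 2*pi**2/3 + 50.
Subtract a_0^2/2 = 50: Σ (a_n^2+b_n^2) = 2*pi**2/3.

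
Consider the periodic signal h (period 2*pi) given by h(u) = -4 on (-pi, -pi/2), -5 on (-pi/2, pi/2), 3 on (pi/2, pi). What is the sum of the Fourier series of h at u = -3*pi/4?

-4

h is continuous at u = -3*pi/4 with value -4, so the series converges to -4 there.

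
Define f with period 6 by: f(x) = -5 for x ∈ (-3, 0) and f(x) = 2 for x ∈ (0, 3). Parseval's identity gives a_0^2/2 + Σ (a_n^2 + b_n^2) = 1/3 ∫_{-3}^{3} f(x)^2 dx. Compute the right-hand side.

29

1/3 ∫_{-3}^{3} f(x)^2 dx = 1/3 · (87) = 29.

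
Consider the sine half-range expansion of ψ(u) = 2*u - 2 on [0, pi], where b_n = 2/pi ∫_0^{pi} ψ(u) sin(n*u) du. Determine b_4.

b_4 = 2/pi ∫_0^{pi} (2*u - 2) sin(4*u) du.
Integrating by parts (boundary term plus one more integral), an antiderivative of (2*u - 2) sin(4*u) is -u*cos(4*u)/2 + sin(4*u)/8 + cos(4*u)/2; evaluating from 0 to pi: ∫_{0}^{pi} (2*u - 2) sin(4*u) du = (1/2 - pi/2) - (1/2) = -pi/2.
Hence b_4 = (2/pi)·(-pi/2) = -1.

-1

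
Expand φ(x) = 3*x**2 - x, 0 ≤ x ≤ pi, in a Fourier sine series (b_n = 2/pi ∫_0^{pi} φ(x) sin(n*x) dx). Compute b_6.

b_6 = 2/pi ∫_0^{pi} (3*x**2 - x) sin(6*x) dx.
Integrating by parts twice (tabular method), an antiderivative of (3*x**2 - x) sin(6*x) is -x**2*cos(6*x)/2 + x*sin(6*x)/6 + x*cos(6*x)/6 - sin(6*x)/36 + cos(6*x)/36; evaluating from 0 to pi: ∫_{0}^{pi} (3*x**2 - x) sin(6*x) dx = (-pi**2/2 + 1/36 + pi/6) - (1/36) = pi*(1 - 3*pi)/6.
Hence b_6 = (2/pi)·(pi*(1 - 3*pi)/6) = 1/3 - pi.

1/3 - pi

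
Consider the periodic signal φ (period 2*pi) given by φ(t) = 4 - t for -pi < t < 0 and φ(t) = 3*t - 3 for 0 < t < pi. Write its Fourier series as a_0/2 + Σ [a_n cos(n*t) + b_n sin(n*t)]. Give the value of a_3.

a_3 = 1/pi ∫_{-pi}^{pi} φ(t) cos(3*t) dt.
Split the integral at the breakpoints.
Integrating by parts (boundary term plus one more integral), an antiderivative of (4 - t) cos(3*t) is -t*sin(3*t)/3 + 4*sin(3*t)/3 - cos(3*t)/9; evaluating from -pi to 0: ∫_{-pi}^{0} (4 - t) cos(3*t) dt = (-1/9) - (1/9) = -2/9.
Integrating by parts (boundary term plus one more integral), an antiderivative of (3*t - 3) cos(3*t) is t*sin(3*t) - sin(3*t) + cos(3*t)/3; evaluating from 0 to pi: ∫_{0}^{pi} (3*t - 3) cos(3*t) dt = (-1/3) - (1/3) = -2/3.
Summing the pieces and multiplying by (1/pi) gives a_3 = -8/(9*pi).

-8/(9*pi)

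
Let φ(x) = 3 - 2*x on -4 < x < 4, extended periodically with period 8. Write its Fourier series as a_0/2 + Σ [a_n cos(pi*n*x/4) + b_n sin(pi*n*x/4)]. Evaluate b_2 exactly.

8/pi

b_2 = 1/4 ∫_{-4}^{4} φ(x) sin(pi*x/2) dx.
Integrating by parts (boundary term plus one more integral), an antiderivative of (3 - 2*x) sin(pi*x/2) is 4*x*cos(pi*x/2)/pi - 8*sin(pi*x/2)/pi**2 - 6*cos(pi*x/2)/pi; evaluating from -4 to 4: ∫_{-4}^{4} (3 - 2*x) sin(pi*x/2) dx = (10/pi) - (-22/pi) = 32/pi.
Hence b_2 = (1/4)·(32/pi) = 8/pi.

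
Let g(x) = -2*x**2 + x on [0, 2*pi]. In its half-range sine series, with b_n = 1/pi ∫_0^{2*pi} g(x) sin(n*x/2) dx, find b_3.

4*(-36*pi**2 + 16 + 9*pi)/(27*pi)

b_3 = 1/pi ∫_0^{2*pi} (-2*x**2 + x) sin(3*x/2) dx.
Integrating by parts twice (tabular method), an antiderivative of (-2*x**2 + x) sin(3*x/2) is 4*x**2*cos(3*x/2)/3 - 16*x*sin(3*x/2)/9 - 2*x*cos(3*x/2)/3 + 4*sin(3*x/2)/9 - 32*cos(3*x/2)/27; evaluating from 0 to 2*pi: ∫_{0}^{2*pi} (-2*x**2 + x) sin(3*x/2) dx = (-16*pi**2/3 + 32/27 + 4*pi/3) - (-32/27) = -16*pi**2/3 + 64/27 + 4*pi/3.
Hence b_3 = (1/pi)·(-16*pi**2/3 + 64/27 + 4*pi/3) = 4*(-36*pi**2 + 16 + 9*pi)/(27*pi).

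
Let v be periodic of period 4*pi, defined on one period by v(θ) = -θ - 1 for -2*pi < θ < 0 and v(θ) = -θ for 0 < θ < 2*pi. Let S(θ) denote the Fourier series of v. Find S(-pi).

v is continuous at θ = -pi with value -1 + pi, so the series converges to -1 + pi there.

-1 + pi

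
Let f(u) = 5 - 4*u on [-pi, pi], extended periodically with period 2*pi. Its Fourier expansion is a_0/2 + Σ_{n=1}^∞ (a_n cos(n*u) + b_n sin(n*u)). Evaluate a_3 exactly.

0

a_3 = 1/pi ∫_{-pi}^{pi} f(u) cos(3*u) du.
Integrating by parts (boundary term plus one more integral), an antiderivative of (5 - 4*u) cos(3*u) is -4*u*sin(3*u)/3 + 5*sin(3*u)/3 - 4*cos(3*u)/9; evaluating from -pi to pi: ∫_{-pi}^{pi} (5 - 4*u) cos(3*u) du = (4/9) - (4/9) = 0.
Hence a_3 = (1/pi)·(0) = 0.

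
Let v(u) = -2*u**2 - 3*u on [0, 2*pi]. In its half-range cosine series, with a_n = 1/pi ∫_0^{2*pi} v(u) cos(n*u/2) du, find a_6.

-8/9

a_6 = 1/pi ∫_0^{2*pi} (-2*u**2 - 3*u) cos(3*u) du.
Integrating by parts twice (tabular method), an antiderivative of (-2*u**2 - 3*u) cos(3*u) is -2*u**2*sin(3*u)/3 - u*sin(3*u) - 4*u*cos(3*u)/9 + 4*sin(3*u)/27 - cos(3*u)/3; evaluating from 0 to 2*pi: ∫_{0}^{2*pi} (-2*u**2 - 3*u) cos(3*u) du = (-8*pi/9 - 1/3) - (-1/3) = -8*pi/9.
Hence a_6 = (1/pi)·(-8*pi/9) = -8/9.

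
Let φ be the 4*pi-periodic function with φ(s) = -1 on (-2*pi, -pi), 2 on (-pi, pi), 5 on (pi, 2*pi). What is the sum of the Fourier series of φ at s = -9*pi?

1/2

s = -9*pi differs from s = -pi by -2 full period(s), and the series is 4*pi-periodic.
At s = -pi the one-sided limits are φ(-pi^-) = -1 and φ(-pi^+) = 2.
By Dirichlet's theorem the series converges to their average, [(-1) + (2)]/2 = 1/2.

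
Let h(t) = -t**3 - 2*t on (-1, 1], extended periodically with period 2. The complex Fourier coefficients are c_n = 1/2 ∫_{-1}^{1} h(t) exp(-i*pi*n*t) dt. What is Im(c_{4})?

3*(1 - 8*pi**2)/(32*pi**3)

Since h is real-valued, Im(c_{4}) = -1/2 ∫_{-1}^{1} h(t) sin(4*pi*t) dt = -b_{4}/2.
h is odd and sin(4*pi*t) is odd, so the integrand is even: ∫_{-1}^{1} h(t) sin(4*pi*t) dt = 2∫_0^{1} h(t) sin(4*pi*t) dt.
Integrating by parts three times (tabular method), an antiderivative of (-t**3 - 2*t) sin(4*pi*t) is t**3*cos(4*pi*t)/(4*pi) - 3*t**2*sin(4*pi*t)/(16*pi**2) - 3*t*cos(4*pi*t)/(32*pi**3) + t*cos(4*pi*t)/(2*pi) - sin(4*pi*t)/(8*pi**2) + 3*sin(4*pi*t)/(128*pi**4); evaluating from 0 to 1: ∫_{0}^{1} (-t**3 - 2*t) sin(4*pi*t) dt = (3*(-1 + 8*pi**2)/(32*pi**3)) - (0) = 3*(-1 + 8*pi**2)/(32*pi**3).
So ∫_{-1}^{1} h(t) sin(4*pi*t) dt = 3*(-1 + 8*pi**2)/(16*pi**3).
Hence Im(c_{4}) = (-1/2)·(3*(-1 + 8*pi**2)/(16*pi**3)) = 3*(1 - 8*pi**2)/(32*pi**3).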